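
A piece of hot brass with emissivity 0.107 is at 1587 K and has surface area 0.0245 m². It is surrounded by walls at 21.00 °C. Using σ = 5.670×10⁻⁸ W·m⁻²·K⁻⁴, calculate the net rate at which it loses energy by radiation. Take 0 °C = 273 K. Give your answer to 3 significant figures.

Net loss ≈ 942 W

Surroundings: T = 21.00 °C + 273 = 294.00 K.
Area A = 0.0245 m².
Net radiated power P_net = εσA(T⁴ − T₀⁴) = 0.107×5.670×10⁻⁸×0.0245×(1587⁴ − 294.00⁴).
T⁴ − T₀⁴ = 6.34319×10¹² − 7.47118×10⁹ = 6.33572×10¹² K⁴, so P_net = 942 W.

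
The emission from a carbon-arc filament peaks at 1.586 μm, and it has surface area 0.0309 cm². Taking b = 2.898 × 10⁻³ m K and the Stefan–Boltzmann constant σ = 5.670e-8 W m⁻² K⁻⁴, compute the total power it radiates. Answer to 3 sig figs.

P ≈ 1.95 W

Wien's law: T = b/λ_max = 2.898×10⁻³/1.586×10⁻⁶ = 1827.24 K.
Area A = 0.0309 cm² = 3.09×10⁻⁶ m².
Then P = σAT⁴ = 5.670×10⁻⁸×3.09×10⁻⁶×(1827.24)⁴ = 1.95 W.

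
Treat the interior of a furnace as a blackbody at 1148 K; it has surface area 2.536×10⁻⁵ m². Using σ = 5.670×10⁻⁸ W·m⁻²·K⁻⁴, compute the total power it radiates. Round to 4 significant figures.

P ≈ 2.497 W

Area A = 2.536×10⁻⁵ m².
P = σAT⁴ = 5.670×10⁻⁸ × 2.536×10⁻⁵ × (1148)⁴ = 2.497 W.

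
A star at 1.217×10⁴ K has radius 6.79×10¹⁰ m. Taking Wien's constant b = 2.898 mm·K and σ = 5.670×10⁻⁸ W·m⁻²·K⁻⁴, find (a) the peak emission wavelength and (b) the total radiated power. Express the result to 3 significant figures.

λ_max ≈ 238 nm; P ≈ 7.21×10³¹ W

(a) λ_max = b/T = 2.898×10⁻³/1.217×10⁴ = 2.381×10⁻⁷ m = 238 nm.
Surface area A = 4πR² = 4π(6.79×10¹⁰ m)² = 5.79361×10²² m².
(b) P = σAT⁴ = 5.670×10⁻⁸×5.79361×10²²×(1.217×10⁴)⁴ = 7.21×10³¹ W.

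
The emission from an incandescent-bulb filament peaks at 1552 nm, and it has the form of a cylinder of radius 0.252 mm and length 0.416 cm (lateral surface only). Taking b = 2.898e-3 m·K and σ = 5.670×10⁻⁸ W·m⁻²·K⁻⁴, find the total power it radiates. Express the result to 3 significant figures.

P ≈ 4.54 W

Wien's law: T = b/λ_max = 2.898×10⁻³/1.552×10⁻⁶ = 1867.27 K.
Lateral area A = 2πrL = 2π×2.52×10⁻⁴×4.16×10⁻³ = 6.58679×10⁻⁶ m².
Then P = σAT⁴ = 5.670×10⁻⁸×6.58679×10⁻⁶×(1867.27)⁴ = 4.54 W.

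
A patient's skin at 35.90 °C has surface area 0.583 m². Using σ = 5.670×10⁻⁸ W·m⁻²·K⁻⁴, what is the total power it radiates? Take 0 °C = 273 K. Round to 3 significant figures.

P ≈ 301 W

T = 35.90 °C + 273 = 308.90 K.
Area A = 0.583 m².
P = σAT⁴ = 5.670×10⁻⁸ × 0.583 × (308.90)⁴ = 301 W.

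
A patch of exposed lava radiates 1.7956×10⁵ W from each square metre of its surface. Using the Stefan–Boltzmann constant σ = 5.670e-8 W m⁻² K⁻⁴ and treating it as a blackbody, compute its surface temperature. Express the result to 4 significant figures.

I = σT⁴, so T = (I/σ)^(1/4) = (1.7956×10⁵/(5.670×10⁻⁸))^(1/4) = 1334 K.

T ≈ 1334 K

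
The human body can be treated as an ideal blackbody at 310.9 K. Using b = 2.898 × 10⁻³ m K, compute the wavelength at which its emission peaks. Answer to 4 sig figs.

Wien's displacement law: λ_max = b/T = (2.898×10⁻³ m·K)/(310.9 K) = 9.3213×10⁻⁶ m.
That is 9.321 μm, in the infrared range.

λ_max ≈ 9.321 μm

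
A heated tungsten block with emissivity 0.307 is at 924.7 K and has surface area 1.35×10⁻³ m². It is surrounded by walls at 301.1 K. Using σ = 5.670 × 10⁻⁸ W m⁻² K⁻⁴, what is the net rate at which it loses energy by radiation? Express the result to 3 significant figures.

Area A = 1.35×10⁻³ m².
Net radiated power P_net = εσA(T⁴ − T₀⁴) = 0.307×5.670×10⁻⁸×1.35×10⁻³×(924.7⁴ − 301.1⁴).
T⁴ − T₀⁴ = 7.31145×10¹¹ − 8.21945×10⁹ = 7.22926×10¹¹ K⁴, so P_net = 17.0 W.

Net loss ≈ 17.0 W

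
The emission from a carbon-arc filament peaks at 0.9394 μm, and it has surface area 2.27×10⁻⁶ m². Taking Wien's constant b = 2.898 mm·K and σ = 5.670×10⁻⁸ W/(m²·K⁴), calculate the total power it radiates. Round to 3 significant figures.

Wien's law: T = b/λ_max = 2.898×10⁻³/9.394×10⁻⁷ = 3084.95 K.
Area A = 2.27×10⁻⁶ m².
Then P = σAT⁴ = 5.670×10⁻⁸×2.27×10⁻⁶×(3084.95)⁴ = 11.7 W.

P ≈ 11.7 W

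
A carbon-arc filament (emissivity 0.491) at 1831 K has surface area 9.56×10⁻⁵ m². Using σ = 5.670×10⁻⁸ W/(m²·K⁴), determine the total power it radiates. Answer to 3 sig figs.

Area A = 9.56×10⁻⁵ m².
P = εσAT⁴ = 0.491 × 5.670×10⁻⁸ × 9.56×10⁻⁵ × (1831)⁴ = 29.9 W.

P ≈ 29.9 W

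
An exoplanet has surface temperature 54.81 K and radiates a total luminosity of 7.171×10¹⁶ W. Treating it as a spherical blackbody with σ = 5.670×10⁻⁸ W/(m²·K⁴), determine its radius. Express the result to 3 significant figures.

L = 4πR²σT⁴ ⇒ R = √(L/(4πσT⁴)).
σT⁴ = 0.511708 W/m², so R = √(7.171×10¹⁶/(4π×0.511708)) = 1.06×10⁸ m.

R ≈ 1.06×10⁸ m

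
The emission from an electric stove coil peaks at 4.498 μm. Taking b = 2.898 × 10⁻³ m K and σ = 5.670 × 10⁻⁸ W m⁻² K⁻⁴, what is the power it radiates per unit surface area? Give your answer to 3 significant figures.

Wien's law: T = b/λ_max = 2.898×10⁻³/4.498×10⁻⁶ = 644.286 K.
Then I = σT⁴ = 5.670×10⁻⁸×(644.286)⁴ = 9.77×10³ W/m².

I ≈ 9.77×10³ W/m²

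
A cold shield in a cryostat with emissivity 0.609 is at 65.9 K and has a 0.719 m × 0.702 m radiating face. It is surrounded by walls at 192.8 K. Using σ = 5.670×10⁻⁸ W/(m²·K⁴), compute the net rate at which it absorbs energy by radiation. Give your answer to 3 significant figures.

Area A = 0.719 × 0.702 = 0.504738 m².
Net radiated power P_net = εσA(T⁴ − T₀⁴) = 0.609×5.670×10⁻⁸×0.504738×(65.9⁴ − 192.8⁴).
T⁴ − T₀⁴ = 1.88600×10⁷ − 1.38175×10⁹ = -1.36289×10⁹ K⁴, so P_net = -23.8 W — negative, meaning a net gain of 23.8 W.

Net gain ≈ 23.8 W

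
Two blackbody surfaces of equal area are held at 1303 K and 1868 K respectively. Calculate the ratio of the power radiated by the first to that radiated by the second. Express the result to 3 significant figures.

P₁/P₂ ≈ 0.237

With equal areas, P₁/P₂ = (T₁/T₂)⁴ = (1303/1868)⁴ = 0.237.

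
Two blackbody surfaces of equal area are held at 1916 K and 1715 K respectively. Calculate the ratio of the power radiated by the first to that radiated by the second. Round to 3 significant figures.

P₁/P₂ ≈ 1.56

With equal areas, P₁/P₂ = (T₁/T₂)⁴ = (1916/1715)⁴ = 1.56.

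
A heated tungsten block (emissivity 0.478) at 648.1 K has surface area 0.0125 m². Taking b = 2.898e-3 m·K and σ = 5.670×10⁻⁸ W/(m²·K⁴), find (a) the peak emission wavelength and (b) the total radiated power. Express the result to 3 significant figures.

(a) λ_max = b/T = 2.898×10⁻³/648.1 = 4.472×10⁻⁶ m = 4.47 μm.
Area A = 0.0125 m².
(b) P = εσAT⁴ = 0.478×5.670×10⁻⁸×0.0125×(648.1)⁴ = 59.8 W.

λ_max ≈ 4.47 μm; P ≈ 59.8 W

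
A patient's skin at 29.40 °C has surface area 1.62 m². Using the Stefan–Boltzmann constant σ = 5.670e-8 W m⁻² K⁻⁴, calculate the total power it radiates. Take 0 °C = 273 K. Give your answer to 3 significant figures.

T = 29.40 °C + 273 = 302.40 K.
Area A = 1.62 m².
P = σAT⁴ = 5.670×10⁻⁸ × 1.62 × (302.40)⁴ = 768 W.

P ≈ 768 W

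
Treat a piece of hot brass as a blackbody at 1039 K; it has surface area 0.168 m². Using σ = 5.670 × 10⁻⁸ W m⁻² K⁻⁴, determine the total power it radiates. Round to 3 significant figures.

Area A = 0.168 m².
P = σAT⁴ = 5.670×10⁻⁸ × 0.168 × (1039)⁴ = 1.11×10⁴ W.

P ≈ 1.11×10⁴ W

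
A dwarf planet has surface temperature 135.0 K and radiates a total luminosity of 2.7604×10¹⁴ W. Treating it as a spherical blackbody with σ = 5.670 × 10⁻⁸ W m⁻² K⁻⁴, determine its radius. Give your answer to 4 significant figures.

L = 4πR²σT⁴ ⇒ R = √(L/(4πσT⁴)).
σT⁴ = 18.8329 W/m², so R = √(2.7604×10¹⁴/(4π×18.8329)) = 1.080×10⁶ m.

R ≈ 1.080×10⁶ m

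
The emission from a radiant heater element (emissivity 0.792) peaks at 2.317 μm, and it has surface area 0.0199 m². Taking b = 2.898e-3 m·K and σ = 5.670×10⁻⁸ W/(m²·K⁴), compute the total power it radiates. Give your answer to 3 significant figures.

P ≈ 2.19×10³ W

Wien's law: T = b/λ_max = 2.898×10⁻³/2.317×10⁻⁶ = 1250.76 K.
Area A = 0.0199 m².
Then P = εσAT⁴ = 0.792×5.670×10⁻⁸×0.0199×(1250.76)⁴ = 2.19×10³ W.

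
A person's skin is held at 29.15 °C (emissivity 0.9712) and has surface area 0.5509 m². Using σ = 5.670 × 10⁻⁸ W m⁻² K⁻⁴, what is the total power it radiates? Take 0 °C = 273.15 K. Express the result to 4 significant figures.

T = 29.15 °C + 273.15 = 302.30 K.
Area A = 0.5509 m².
P = εσAT⁴ = 0.9712 × 5.670×10⁻⁸ × 0.5509 × (302.30)⁴ = 253.3 W.

P ≈ 253.3 W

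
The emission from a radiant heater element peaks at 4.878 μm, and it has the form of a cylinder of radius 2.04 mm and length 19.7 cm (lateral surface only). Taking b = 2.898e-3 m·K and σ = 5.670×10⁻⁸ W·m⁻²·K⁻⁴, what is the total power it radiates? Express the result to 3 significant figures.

P ≈ 17.8 W

Wien's law: T = b/λ_max = 2.898×10⁻³/4.878×10⁻⁶ = 594.096 K.
Lateral area A = 2πrL = 2π×2.04×10⁻³×0.197 = 2.52509×10⁻³ m².
Then P = σAT⁴ = 5.670×10⁻⁸×2.52509×10⁻³×(594.096)⁴ = 17.8 W.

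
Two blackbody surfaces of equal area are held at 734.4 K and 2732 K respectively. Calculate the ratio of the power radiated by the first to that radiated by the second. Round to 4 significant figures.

P₁/P₂ ≈ 5.222×10⁻³

With equal areas, P₁/P₂ = (T₁/T₂)⁴ = (734.4/2732)⁴ = 5.222×10⁻³.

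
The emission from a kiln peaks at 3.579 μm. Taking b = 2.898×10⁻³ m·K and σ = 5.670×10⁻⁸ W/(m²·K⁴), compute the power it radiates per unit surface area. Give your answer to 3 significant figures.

Wien's law: T = b/λ_max = 2.898×10⁻³/3.579×10⁻⁶ = 809.723 K.
Then I = σT⁴ = 5.670×10⁻⁸×(809.723)⁴ = 2.44×10⁴ W/m².

I ≈ 2.44×10⁴ W/m²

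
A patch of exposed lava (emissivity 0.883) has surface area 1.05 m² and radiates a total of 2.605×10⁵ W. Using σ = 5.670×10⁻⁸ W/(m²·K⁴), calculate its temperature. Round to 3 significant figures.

Area A = 1.05 m².
P = εσAT⁴ ⇒ T = (P/(εσA))^(1/4) = (2.605×10⁵/(0.883×5.670×10⁻⁸×1.05))^(1/4) = 1.49×10³ K.

T ≈ 1.49×10³ K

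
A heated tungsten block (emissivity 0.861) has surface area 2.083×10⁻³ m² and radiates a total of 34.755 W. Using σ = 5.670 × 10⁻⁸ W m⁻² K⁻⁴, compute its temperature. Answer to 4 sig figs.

T ≈ 764.6 K

Area A = 2.083×10⁻³ m².
P = εσAT⁴ ⇒ T = (P/(εσA))^(1/4) = (34.755/(0.861×5.670×10⁻⁸×2.083×10⁻³))^(1/4) = 764.6 K.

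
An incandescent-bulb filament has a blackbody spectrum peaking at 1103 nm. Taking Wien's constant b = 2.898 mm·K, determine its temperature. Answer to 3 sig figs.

T ≈ 2.63×10³ K

Wien's law gives T = b/λ_max = (2.898×10⁻³ m·K)/(1.103×10⁻⁶ m) = 2.63×10³ K.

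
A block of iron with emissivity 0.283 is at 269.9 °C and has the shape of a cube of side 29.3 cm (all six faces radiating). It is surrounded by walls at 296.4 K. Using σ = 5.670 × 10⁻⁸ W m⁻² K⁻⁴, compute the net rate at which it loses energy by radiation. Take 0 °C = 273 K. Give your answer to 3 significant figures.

Net loss ≈ 654 W

T = 269.9 °C + 273 = 542.9 K.
Area A = 6s² = 6×(0.293 m)² = 0.515094 m².
Net radiated power P_net = εσA(T⁴ − T₀⁴) = 0.283×5.670×10⁻⁸×0.515094×(542.9⁴ − 296.4⁴).
T⁴ − T₀⁴ = 8.68719×10¹⁰ − 7.71814×10⁹ = 7.91538×10¹⁰ K⁴, so P_net = 654 W.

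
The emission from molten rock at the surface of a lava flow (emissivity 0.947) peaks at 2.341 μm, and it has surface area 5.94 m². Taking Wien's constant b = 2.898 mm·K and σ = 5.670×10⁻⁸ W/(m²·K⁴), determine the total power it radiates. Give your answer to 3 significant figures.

P ≈ 7.49×10⁵ W

Wien's law: T = b/λ_max = 2.898×10⁻³/2.341×10⁻⁶ = 1237.93 K.
Area A = 5.94 m².
Then P = εσAT⁴ = 0.947×5.670×10⁻⁸×5.94×(1237.93)⁴ = 7.49×10⁵ W.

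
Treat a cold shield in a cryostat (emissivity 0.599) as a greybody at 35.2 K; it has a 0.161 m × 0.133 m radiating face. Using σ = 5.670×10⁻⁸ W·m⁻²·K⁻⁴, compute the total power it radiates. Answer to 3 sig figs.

Area A = 0.161 × 0.133 = 0.021413 m².
P = εσAT⁴ = 0.599 × 5.670×10⁻⁸ × 0.021413 × (35.2)⁴ = 1.12×10⁻³ W.

P ≈ 1.12×10⁻³ W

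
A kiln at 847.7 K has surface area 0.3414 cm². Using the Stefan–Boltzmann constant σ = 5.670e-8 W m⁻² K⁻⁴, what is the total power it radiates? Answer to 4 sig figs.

P ≈ 0.9996 W

Area A = 0.3414 cm² = 3.414×10⁻⁵ m².
P = σAT⁴ = 5.670×10⁻⁸ × 3.414×10⁻⁵ × (847.7)⁴ = 0.9996 W.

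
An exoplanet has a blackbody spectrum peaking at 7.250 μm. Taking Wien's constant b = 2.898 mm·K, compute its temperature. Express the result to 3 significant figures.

Wien's law gives T = b/λ_max = (2.898×10⁻³ m·K)/(7.250×10⁻⁶ m) = 400 K.

T ≈ 400 K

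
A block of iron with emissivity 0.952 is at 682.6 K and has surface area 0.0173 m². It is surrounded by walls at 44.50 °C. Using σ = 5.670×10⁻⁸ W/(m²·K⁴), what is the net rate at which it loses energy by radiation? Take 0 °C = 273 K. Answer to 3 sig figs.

Net loss ≈ 193 W

Surroundings: T = 44.50 °C + 273 = 317.50 K.
Area A = 0.0173 m².
Net radiated power P_net = εσA(T⁴ − T₀⁴) = 0.952×5.670×10⁻⁸×0.0173×(682.6⁴ − 317.50⁴).
T⁴ − T₀⁴ = 2.17103×10¹¹ − 1.01619×10¹⁰ = 2.06941×10¹¹ K⁴, so P_net = 193 W.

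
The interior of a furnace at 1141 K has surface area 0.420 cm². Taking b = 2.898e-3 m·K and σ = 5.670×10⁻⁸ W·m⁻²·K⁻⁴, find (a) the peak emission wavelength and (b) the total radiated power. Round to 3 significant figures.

λ_max ≈ 2.54 μm; P ≈ 4.04 W

(a) λ_max = b/T = 2.898×10⁻³/1141 = 2.540×10⁻⁶ m = 2.54 μm.
Area A = 0.420 cm² = 4.20×10⁻⁵ m².
(b) P = σAT⁴ = 5.670×10⁻⁸×4.20×10⁻⁵×(1141)⁴ = 4.04 W.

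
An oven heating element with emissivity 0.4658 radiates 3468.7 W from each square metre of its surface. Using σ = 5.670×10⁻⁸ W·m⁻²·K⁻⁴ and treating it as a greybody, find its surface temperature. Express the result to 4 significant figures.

T ≈ 602.0 K

I = εσT⁴, so T = (I/εσ)^(1/4) = (3468.7/(0.4658×5.670×10⁻⁸))^(1/4) = 602.0 K.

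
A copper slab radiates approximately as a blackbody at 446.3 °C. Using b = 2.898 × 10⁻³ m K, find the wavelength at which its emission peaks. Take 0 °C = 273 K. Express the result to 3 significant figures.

T = 446.3 °C + 273 = 719.3 K.
Wien's displacement law: λ_max = b/T = (2.898×10⁻³ m·K)/(719.3 K) = 4.029×10⁻⁶ m.
That is 4.03 μm, in the infrared range.

λ_max ≈ 4.03 μm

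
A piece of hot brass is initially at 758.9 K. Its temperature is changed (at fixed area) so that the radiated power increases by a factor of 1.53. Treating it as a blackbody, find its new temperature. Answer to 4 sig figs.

P ∝ T⁴, so T₂/T₁ = (P₂/P₁)^(1/4) = (1.53)^(1/4) = 1.11217.
T₂ = 758.9 × 1.11217 = 844.0 K.

T₂ ≈ 844.0 K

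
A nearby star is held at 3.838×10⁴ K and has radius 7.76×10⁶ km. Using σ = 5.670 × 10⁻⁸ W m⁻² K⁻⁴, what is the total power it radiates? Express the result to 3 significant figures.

Surface area A = 4πR² = 4π(7.76×10⁹ m)² = 7.56717×10²⁰ m².
P = σAT⁴ = 5.670×10⁻⁸ × 7.56717×10²⁰ × (3.838×10⁴)⁴ = 9.31×10³¹ W.

P ≈ 9.31×10³¹ W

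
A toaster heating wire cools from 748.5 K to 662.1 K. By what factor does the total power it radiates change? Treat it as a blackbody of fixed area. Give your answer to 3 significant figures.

P₂/P₁ ≈ 0.612

P ∝ T⁴, so P₂/P₁ = (T₂/T₁)⁴ = (662.1/748.5)⁴ = (0.884569)⁴ = 0.612.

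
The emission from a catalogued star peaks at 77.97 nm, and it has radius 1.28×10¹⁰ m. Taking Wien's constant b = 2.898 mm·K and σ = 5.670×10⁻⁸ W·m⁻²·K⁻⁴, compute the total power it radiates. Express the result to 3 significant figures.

Wien's law: T = b/λ_max = 2.898×10⁻³/7.797×10⁻⁸ = 37168.1 K.
Surface area A = 4πR² = 4π(1.28×10¹⁰ m)² = 2.05887×10²¹ m².
Then P = σAT⁴ = 5.670×10⁻⁸×2.05887×10²¹×(37168.1)⁴ = 2.23×10³² W.

P ≈ 2.23×10³² W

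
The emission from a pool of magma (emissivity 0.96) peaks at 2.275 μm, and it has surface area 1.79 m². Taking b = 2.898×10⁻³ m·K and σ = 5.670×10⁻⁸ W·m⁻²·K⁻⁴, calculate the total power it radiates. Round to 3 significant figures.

P ≈ 2.57×10⁵ W

Wien's law: T = b/λ_max = 2.898×10⁻³/2.275×10⁻⁶ = 1273.85 K.
Area A = 1.79 m².
Then P = εσAT⁴ = 0.96×5.670×10⁻⁸×1.79×(1273.85)⁴ = 2.57×10⁵ W.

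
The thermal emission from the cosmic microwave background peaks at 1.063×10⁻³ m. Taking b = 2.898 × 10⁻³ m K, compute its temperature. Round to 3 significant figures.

T ≈ 2.73 K

Wien's law gives T = b/λ_max = (2.898×10⁻³ m·K)/(1.063×10⁻³ m) = 2.73 K.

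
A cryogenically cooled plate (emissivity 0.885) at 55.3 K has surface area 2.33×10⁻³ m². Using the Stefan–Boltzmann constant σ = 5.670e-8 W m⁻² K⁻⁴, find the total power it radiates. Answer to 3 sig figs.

Area A = 2.33×10⁻³ m².
P = εσAT⁴ = 0.885 × 5.670×10⁻⁸ × 2.33×10⁻³ × (55.3)⁴ = 1.09×10⁻³ W.

P ≈ 1.09×10⁻³ W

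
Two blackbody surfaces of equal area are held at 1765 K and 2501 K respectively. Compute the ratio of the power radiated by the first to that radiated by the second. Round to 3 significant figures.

With equal areas, P₁/P₂ = (T₁/T₂)⁴ = (1765/2501)⁴ = 0.248.

P₁/P₂ ≈ 0.248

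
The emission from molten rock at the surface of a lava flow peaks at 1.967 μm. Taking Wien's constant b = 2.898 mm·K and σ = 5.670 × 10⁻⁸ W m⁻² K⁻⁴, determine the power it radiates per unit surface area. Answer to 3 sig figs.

Wien's law: T = b/λ_max = 2.898×10⁻³/1.967×10⁻⁶ = 1473.31 K.
Then I = σT⁴ = 5.670×10⁻⁸×(1473.31)⁴ = 2.67×10⁵ W/m².

I ≈ 2.67×10⁵ W/m²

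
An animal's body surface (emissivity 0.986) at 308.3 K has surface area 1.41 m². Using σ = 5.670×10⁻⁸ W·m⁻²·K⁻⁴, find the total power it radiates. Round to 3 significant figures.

P ≈ 712 W

Area A = 1.41 m².
P = εσAT⁴ = 0.986 × 5.670×10⁻⁸ × 1.41 × (308.3)⁴ = 712 W.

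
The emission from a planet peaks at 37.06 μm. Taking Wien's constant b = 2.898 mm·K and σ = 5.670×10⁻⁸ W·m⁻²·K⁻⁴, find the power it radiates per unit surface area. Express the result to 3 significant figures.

I ≈ 2.12 W/m²

Wien's law: T = b/λ_max = 2.898×10⁻³/3.706×10⁻⁵ = 78.1975 K.
Then I = σT⁴ = 5.670×10⁻⁸×(78.1975)⁴ = 2.12 W/m².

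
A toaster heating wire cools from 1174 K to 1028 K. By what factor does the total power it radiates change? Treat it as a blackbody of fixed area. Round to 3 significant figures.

P ∝ T⁴, so P₂/P₁ = (T₂/T₁)⁴ = (1028/1174)⁴ = (0.875639)⁴ = 0.588.

P₂/P₁ ≈ 0.588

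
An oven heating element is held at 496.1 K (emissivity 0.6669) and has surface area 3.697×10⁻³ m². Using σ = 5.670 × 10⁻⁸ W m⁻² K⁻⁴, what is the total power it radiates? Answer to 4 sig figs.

P ≈ 8.468 W

Area A = 3.697×10⁻³ m².
P = εσAT⁴ = 0.6669 × 5.670×10⁻⁸ × 3.697×10⁻³ × (496.1)⁴ = 8.468 W.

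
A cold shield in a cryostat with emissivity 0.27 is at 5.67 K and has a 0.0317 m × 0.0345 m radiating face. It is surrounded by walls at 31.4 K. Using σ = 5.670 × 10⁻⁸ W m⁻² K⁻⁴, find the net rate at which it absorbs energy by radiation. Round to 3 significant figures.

Area A = 0.0317 × 0.0345 = 1.09365×10⁻³ m².
Net radiated power P_net = εσA(T⁴ − T₀⁴) = 0.27×5.670×10⁻⁸×1.09365×10⁻³×(5.67⁴ − 31.4⁴).
T⁴ − T₀⁴ = 1033.55 − 9.72117×10⁵ = -9.71083×10⁵ K⁴, so P_net = -1.63×10⁻⁵ W — negative, meaning a net gain of 1.63×10⁻⁵ W.

Net gain ≈ 1.63×10⁻⁵ W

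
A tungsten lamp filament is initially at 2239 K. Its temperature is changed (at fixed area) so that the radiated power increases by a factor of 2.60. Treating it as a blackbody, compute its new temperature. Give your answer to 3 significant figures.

P ∝ T⁴, so T₂/T₁ = (P₂/P₁)^(1/4) = (2.60)^(1/4) = 1.26982.
T₂ = 2239 × 1.26982 = 2.84×10³ K.

T₂ ≈ 2.84×10³ K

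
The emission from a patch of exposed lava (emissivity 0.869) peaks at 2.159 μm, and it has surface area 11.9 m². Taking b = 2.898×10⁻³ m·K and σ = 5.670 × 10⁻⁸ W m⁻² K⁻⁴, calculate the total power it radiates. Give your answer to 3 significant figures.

Wien's law: T = b/λ_max = 2.898×10⁻³/2.159×10⁻⁶ = 1342.29 K.
Area A = 11.9 m².
Then P = εσAT⁴ = 0.869×5.670×10⁻⁸×11.9×(1342.29)⁴ = 1.90×10⁶ W.

P ≈ 1.90×10⁶ W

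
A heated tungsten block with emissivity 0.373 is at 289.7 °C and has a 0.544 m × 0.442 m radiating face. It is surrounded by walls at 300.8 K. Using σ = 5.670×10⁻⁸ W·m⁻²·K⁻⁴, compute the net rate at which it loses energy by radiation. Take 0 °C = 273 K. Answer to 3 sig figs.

T = 289.7 °C + 273 = 562.7 K.
Area A = 0.544 × 0.442 = 0.240448 m².
Net radiated power P_net = εσA(T⁴ − T₀⁴) = 0.373×5.670×10⁻⁸×0.240448×(562.7⁴ − 300.8⁴).
T⁴ − T₀⁴ = 1.00255×10¹¹ − 8.18675×10⁹ = 9.20682×10¹⁰ K⁴, so P_net = 468 W.

Net loss ≈ 468 W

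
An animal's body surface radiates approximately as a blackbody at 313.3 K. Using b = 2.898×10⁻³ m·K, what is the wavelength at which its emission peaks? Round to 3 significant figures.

Wien's displacement law: λ_max = b/T = (2.898×10⁻³ m·K)/(313.3 K) = 9.250×10⁻⁶ m.
That is 9.25 μm, in the infrared range.

λ_max ≈ 9.25 μm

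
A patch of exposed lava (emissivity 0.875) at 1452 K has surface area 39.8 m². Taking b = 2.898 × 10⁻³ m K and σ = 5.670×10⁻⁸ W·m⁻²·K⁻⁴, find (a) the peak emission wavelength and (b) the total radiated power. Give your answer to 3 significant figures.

λ_max ≈ 2.00×10³ nm; P ≈ 8.78×10⁶ W

(a) λ_max = b/T = 2.898×10⁻³/1452 = 1.996×10⁻⁶ m = 2.00×10³ nm.
Area A = 39.8 m².
(b) P = εσAT⁴ = 0.875×5.670×10⁻⁸×39.8×(1452)⁴ = 8.78×10⁶ W.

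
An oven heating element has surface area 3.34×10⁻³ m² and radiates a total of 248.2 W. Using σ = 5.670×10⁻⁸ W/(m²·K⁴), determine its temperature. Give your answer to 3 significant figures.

Area A = 3.34×10⁻³ m².
P = σAT⁴ ⇒ T = (P/(σA))^(1/4) = (248.2/(5.670×10⁻⁸×3.34×10⁻³))^(1/4) = 1.07×10³ K.

T ≈ 1.07×10³ K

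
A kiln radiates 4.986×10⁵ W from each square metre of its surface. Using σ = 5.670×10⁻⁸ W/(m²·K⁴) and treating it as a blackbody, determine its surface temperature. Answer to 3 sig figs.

T ≈ 1.72×10³ K

I = σT⁴, so T = (I/σ)^(1/4) = (4.986×10⁵/(5.670×10⁻⁸))^(1/4) = 1.72×10³ K.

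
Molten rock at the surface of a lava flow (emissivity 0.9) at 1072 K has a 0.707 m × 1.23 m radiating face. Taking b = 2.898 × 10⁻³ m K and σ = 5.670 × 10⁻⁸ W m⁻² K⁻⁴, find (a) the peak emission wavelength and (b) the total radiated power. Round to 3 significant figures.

λ_max ≈ 2.70×10³ nm; P ≈ 5.86×10⁴ W

(a) λ_max = b/T = 2.898×10⁻³/1072 = 2.703×10⁻⁶ m = 2.70×10³ nm.
Area A = 0.707 × 1.23 = 0.86961 m².
(b) P = εσAT⁴ = 0.9×5.670×10⁻⁸×0.86961×(1072)⁴ = 5.86×10⁴ W.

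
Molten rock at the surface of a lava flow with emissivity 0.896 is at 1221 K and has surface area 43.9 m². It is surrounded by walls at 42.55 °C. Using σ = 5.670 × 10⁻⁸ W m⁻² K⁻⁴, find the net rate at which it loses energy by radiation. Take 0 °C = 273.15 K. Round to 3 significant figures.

Net loss ≈ 4.93×10⁶ W

Surroundings: T = 42.55 °C + 273.15 = 315.70 K.
Area A = 43.9 m².
Net radiated power P_net = εσA(T⁴ − T₀⁴) = 0.896×5.670×10⁻⁸×43.9×(1221⁴ − 315.70⁴).
T⁴ − T₀⁴ = 2.22261×10¹² − 9.93341×10⁹ = 2.21268×10¹² K⁴, so P_net = 4.93×10⁶ W.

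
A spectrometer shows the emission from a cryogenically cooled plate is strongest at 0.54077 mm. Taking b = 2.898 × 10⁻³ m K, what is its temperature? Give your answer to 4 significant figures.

T ≈ 5.359 K

Wien's law gives T = b/λ_max = (2.898×10⁻³ m·K)/(5.4077×10⁻⁴ m) = 5.359 K.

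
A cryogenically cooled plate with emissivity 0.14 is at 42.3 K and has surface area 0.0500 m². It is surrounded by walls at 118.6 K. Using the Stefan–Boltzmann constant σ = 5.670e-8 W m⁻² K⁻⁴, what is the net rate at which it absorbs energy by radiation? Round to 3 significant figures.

Area A = 0.0500 m².
Net radiated power P_net = εσA(T⁴ − T₀⁴) = 0.14×5.670×10⁻⁸×0.0500×(42.3⁴ − 118.6⁴).
T⁴ − T₀⁴ = 3.20156×10⁶ − 1.97851×10⁸ = -1.94649×10⁸ K⁴, so P_net = -0.0773 W — negative, meaning a net gain of 0.0773 W.

Net gain ≈ 0.0773 W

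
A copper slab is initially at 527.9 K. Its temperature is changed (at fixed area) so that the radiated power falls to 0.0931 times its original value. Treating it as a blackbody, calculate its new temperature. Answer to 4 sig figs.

T₂ ≈ 291.6 K

P ∝ T⁴, so T₂/T₁ = (P₂/P₁)^(1/4) = (0.0931)^(1/4) = 0.552379.
T₂ = 527.9 × 0.552379 = 291.6 K.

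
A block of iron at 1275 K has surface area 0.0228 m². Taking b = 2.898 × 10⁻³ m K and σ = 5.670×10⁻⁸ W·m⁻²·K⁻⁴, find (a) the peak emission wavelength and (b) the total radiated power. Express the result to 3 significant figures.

λ_max ≈ 2.27×10³ nm; P ≈ 3.42×10³ W

(a) λ_max = b/T = 2.898×10⁻³/1275 = 2.273×10⁻⁶ m = 2.27×10³ nm.
Area A = 0.0228 m².
(b) P = σAT⁴ = 5.670×10⁻⁸×0.0228×(1275)⁴ = 3.42×10³ W.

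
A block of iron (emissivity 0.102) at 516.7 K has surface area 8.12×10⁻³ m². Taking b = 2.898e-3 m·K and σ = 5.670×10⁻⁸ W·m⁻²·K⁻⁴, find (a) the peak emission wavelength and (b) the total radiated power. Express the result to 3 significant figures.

(a) λ_max = b/T = 2.898×10⁻³/516.7 = 5.609×10⁻⁶ m = 5.61 μm.
Area A = 8.12×10⁻³ m².
(b) P = εσAT⁴ = 0.102×5.670×10⁻⁸×8.12×10⁻³×(516.7)⁴ = 3.35 W.

λ_max ≈ 5.61 μm; P ≈ 3.35 W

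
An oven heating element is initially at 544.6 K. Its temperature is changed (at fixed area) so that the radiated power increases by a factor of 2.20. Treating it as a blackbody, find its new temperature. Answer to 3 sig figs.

P ∝ T⁴, so T₂/T₁ = (P₂/P₁)^(1/4) = (2.20)^(1/4) = 1.21788.
T₂ = 544.6 × 1.21788 = 663 K.

T₂ ≈ 663 K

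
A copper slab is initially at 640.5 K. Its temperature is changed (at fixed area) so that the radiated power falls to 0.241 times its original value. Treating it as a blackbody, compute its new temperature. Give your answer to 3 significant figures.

P ∝ T⁴, so T₂/T₁ = (P₂/P₁)^(1/4) = (0.241)^(1/4) = 0.700655.
T₂ = 640.5 × 0.700655 = 449 K.

T₂ ≈ 449 K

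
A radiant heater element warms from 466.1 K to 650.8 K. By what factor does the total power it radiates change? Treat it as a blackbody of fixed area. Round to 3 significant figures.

P ∝ T⁴, so P₂/P₁ = (T₂/T₁)⁴ = (650.8/466.1)⁴ = (1.39627)⁴ = 3.80.

P₂/P₁ ≈ 3.80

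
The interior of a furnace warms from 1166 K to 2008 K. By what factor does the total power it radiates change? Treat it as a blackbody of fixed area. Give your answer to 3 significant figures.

P ∝ T⁴, so P₂/P₁ = (T₂/T₁)⁴ = (2008/1166)⁴ = (1.72213)⁴ = 8.80.

P₂/P₁ ≈ 8.80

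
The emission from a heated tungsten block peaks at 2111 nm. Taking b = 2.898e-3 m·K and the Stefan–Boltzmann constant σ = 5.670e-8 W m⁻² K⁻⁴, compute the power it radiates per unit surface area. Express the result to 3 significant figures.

Wien's law: T = b/λ_max = 2.898×10⁻³/2.111×10⁻⁶ = 1372.81 K.
Then I = σT⁴ = 5.670×10⁻⁸×(1372.81)⁴ = 2.01×10⁵ W/m².

I ≈ 2.01×10⁵ W/m²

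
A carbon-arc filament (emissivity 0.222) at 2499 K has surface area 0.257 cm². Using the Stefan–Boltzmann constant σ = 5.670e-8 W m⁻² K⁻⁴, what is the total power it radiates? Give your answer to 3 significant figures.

Area A = 0.257 cm² = 2.57×10⁻⁵ m².
P = εσAT⁴ = 0.222 × 5.670×10⁻⁸ × 2.57×10⁻⁵ × (2499)⁴ = 12.6 W.

P ≈ 12.6 W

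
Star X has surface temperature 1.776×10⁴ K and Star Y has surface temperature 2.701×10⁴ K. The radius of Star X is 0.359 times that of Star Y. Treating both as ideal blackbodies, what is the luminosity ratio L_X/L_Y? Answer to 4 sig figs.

L_X/L_Y ≈ 0.02409

L ∝ R²T⁴, so L_X/L_Y = (R_X/R_Y)²(T_X/T_Y)⁴ = (0.359)² × (1.776×10⁴/2.701×10⁴)⁴ = 0.128881 × 0.186928 = 0.02409.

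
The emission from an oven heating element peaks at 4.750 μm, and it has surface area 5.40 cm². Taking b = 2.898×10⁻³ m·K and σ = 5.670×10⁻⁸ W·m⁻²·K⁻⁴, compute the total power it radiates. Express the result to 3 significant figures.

P ≈ 4.24 W

Wien's law: T = b/λ_max = 2.898×10⁻³/4.750×10⁻⁶ = 610.105 K.
Area A = 5.40 cm² = 5.40×10⁻⁴ m².
Then P = σAT⁴ = 5.670×10⁻⁸×5.40×10⁻⁴×(610.105)⁴ = 4.24 W.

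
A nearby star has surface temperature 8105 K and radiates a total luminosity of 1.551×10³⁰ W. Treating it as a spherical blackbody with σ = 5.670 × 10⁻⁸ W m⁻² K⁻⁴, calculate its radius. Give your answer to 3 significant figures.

R ≈ 2.25×10¹⁰ m

L = 4πR²σT⁴ ⇒ R = √(L/(4πσT⁴)).
σT⁴ = 2.44678×10⁸ W/m², so R = √(1.551×10³⁰/(4π×2.44678×10⁸)) = 2.25×10¹⁰ m.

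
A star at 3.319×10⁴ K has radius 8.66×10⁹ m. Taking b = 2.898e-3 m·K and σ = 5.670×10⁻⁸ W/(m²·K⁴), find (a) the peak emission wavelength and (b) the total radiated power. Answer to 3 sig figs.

(a) λ_max = b/T = 2.898×10⁻³/3.319×10⁴ = 8.732×10⁻⁸ m = 87.3 nm.
Surface area A = 4πR² = 4π(8.66×10⁹ m)² = 9.42423×10²⁰ m².
(b) P = σAT⁴ = 5.670×10⁻⁸×9.42423×10²⁰×(3.319×10⁴)⁴ = 6.48×10³¹ W.

λ_max ≈ 87.3 nm; P ≈ 6.48×10³¹ W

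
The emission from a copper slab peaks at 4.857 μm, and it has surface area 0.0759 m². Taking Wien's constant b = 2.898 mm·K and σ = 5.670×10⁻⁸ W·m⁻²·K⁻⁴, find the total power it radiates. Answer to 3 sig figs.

Wien's law: T = b/λ_max = 2.898×10⁻³/4.857×10⁻⁶ = 596.665 K.
Area A = 0.0759 m².
Then P = σAT⁴ = 5.670×10⁻⁸×0.0759×(596.665)⁴ = 545 W.

P ≈ 545 W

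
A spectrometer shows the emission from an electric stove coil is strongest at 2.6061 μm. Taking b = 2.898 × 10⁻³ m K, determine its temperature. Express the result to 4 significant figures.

Wien's law gives T = b/λ_max = (2.898×10⁻³ m·K)/(2.6061×10⁻⁶ m) = 1112 K.

T ≈ 1112 K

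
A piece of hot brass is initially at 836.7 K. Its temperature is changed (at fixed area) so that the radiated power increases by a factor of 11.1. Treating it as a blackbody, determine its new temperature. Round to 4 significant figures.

P ∝ T⁴, so T₂/T₁ = (P₂/P₁)^(1/4) = (11.1)^(1/4) = 1.82529.
T₂ = 836.7 × 1.82529 = 1527 K.

T₂ ≈ 1527 K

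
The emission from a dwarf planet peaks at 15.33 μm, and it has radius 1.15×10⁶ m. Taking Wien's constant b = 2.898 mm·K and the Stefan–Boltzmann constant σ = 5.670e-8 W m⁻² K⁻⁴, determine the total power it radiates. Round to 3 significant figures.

P ≈ 1.20×10¹⁵ W

Wien's law: T = b/λ_max = 2.898×10⁻³/1.533×10⁻⁵ = 189.041 K.
Surface area A = 4πR² = 4π(1.15×10⁶ m)² = 1.66190×10¹³ m².
Then P = σAT⁴ = 5.670×10⁻⁸×1.66190×10¹³×(189.041)⁴ = 1.20×10¹⁵ W.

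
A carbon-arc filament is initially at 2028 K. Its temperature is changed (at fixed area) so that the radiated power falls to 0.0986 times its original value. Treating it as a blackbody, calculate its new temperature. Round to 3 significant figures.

T₂ ≈ 1.14×10³ K

P ∝ T⁴, so T₂/T₁ = (P₂/P₁)^(1/4) = (0.0986)^(1/4) = 0.560363.
T₂ = 2028 × 0.560363 = 1.14×10³ K.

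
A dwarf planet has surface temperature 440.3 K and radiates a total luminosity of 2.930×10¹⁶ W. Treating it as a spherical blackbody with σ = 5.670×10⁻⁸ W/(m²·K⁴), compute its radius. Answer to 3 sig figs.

R ≈ 1.05×10⁶ m

L = 4πR²σT⁴ ⇒ R = √(L/(4πσT⁴)).
σT⁴ = 2130.97 W/m², so R = √(2.930×10¹⁶/(4π×2130.97)) = 1.05×10⁶ m.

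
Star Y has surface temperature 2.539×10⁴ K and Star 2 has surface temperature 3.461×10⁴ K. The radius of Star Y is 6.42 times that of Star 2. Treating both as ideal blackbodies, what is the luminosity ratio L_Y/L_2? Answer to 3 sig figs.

L ∝ R²T⁴, so L_Y/L_2 = (R_Y/R_2)²(T_Y/T_2)⁴ = (6.42)² × (2.539×10⁴/3.461×10⁴)⁴ = 41.2164 × 0.289631 = 11.9.

L_Y/L_2 ≈ 11.9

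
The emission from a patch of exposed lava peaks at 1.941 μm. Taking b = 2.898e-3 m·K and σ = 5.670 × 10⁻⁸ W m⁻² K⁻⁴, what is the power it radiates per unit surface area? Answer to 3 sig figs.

Wien's law: T = b/λ_max = 2.898×10⁻³/1.941×10⁻⁶ = 1493.04 K.
Then I = σT⁴ = 5.670×10⁻⁸×(1493.04)⁴ = 2.82×10⁵ W/m².

I ≈ 2.82×10⁵ W/m²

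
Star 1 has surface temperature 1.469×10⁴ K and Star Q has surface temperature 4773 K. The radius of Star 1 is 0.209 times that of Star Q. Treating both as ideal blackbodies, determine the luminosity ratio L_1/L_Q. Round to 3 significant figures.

L ∝ R²T⁴, so L_1/L_Q = (R_1/R_Q)²(T_1/T_Q)⁴ = (0.209)² × (1.469×10⁴/4773)⁴ = 0.043681 × 89.7266 = 3.92.

L_1/L_Q ≈ 3.92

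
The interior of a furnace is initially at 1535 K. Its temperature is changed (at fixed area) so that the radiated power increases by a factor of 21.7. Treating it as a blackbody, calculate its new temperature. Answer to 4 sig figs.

T₂ ≈ 3313 K

P ∝ T⁴, so T₂/T₁ = (P₂/P₁)^(1/4) = (21.7)^(1/4) = 2.15832.
T₂ = 1535 × 2.15832 = 3313 K.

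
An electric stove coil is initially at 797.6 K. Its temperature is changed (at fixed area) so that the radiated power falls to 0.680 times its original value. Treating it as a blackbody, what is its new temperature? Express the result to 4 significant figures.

P ∝ T⁴, so T₂/T₁ = (P₂/P₁)^(1/4) = (0.680)^(1/4) = 0.908087.
T₂ = 797.6 × 0.908087 = 724.3 K.

T₂ ≈ 724.3 K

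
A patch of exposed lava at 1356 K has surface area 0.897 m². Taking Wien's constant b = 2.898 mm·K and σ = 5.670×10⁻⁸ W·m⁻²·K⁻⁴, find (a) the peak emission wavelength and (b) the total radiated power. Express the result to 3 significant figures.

λ_max ≈ 2.14×10³ nm; P ≈ 1.72×10⁵ W

(a) λ_max = b/T = 2.898×10⁻³/1356 = 2.137×10⁻⁶ m = 2.14×10³ nm.
Area A = 0.897 m².
(b) P = σAT⁴ = 5.670×10⁻⁸×0.897×(1356)⁴ = 1.72×10⁵ W.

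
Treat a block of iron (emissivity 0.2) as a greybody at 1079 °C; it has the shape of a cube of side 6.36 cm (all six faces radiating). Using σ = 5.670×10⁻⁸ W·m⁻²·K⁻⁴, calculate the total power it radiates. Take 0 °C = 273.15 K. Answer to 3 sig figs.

T = 1079 °C + 273.15 = 1352.15 K.
Area A = 6s² = 6×(0.0636 m)² = 0.0242698 m².
P = εσAT⁴ = 0.2 × 5.670×10⁻⁸ × 0.0242698 × (1352.15)⁴ = 920 W.

P ≈ 920 W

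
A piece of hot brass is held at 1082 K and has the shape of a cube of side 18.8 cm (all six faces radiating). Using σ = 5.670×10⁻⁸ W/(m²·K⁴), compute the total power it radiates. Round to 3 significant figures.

Area A = 6s² = 6×(0.188 m)² = 0.212064 m².
P = σAT⁴ = 5.670×10⁻⁸ × 0.212064 × (1082)⁴ = 1.65×10⁴ W.

P ≈ 1.65×10⁴ W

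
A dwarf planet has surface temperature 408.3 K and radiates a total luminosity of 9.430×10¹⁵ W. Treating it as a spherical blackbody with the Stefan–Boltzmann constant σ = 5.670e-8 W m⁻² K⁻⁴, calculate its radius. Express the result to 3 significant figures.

L = 4πR²σT⁴ ⇒ R = √(L/(4πσT⁴)).
σT⁴ = 1575.80 W/m², so R = √(9.430×10¹⁵/(4π×1575.80)) = 6.90×10⁵ m.

R ≈ 6.90×10⁵ m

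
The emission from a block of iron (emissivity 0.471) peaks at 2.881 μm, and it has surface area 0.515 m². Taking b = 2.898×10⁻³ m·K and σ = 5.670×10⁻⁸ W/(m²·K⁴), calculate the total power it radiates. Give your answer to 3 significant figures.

P ≈ 1.41×10⁴ W

Wien's law: T = b/λ_max = 2.898×10⁻³/2.881×10⁻⁶ = 1005.90 K.
Area A = 0.515 m².
Then P = εσAT⁴ = 0.471×5.670×10⁻⁸×0.515×(1005.90)⁴ = 1.41×10⁴ W.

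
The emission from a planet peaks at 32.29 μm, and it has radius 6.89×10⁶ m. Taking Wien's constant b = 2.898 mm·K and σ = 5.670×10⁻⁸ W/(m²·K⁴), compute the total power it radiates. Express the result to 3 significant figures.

P ≈ 2.19×10¹⁵ W

Wien's law: T = b/λ_max = 2.898×10⁻³/3.229×10⁻⁵ = 89.7491 K.
Surface area A = 4πR² = 4π(6.89×10⁶ m)² = 5.96552×10¹⁴ m².
Then P = σAT⁴ = 5.670×10⁻⁸×5.96552×10¹⁴×(89.7491)⁴ = 2.19×10¹⁵ W.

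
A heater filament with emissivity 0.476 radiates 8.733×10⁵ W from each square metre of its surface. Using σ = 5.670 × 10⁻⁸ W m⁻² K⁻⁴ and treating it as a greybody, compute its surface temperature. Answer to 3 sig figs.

I = εσT⁴, so T = (I/εσ)^(1/4) = (8.733×10⁵/(0.476×5.670×10⁻⁸))^(1/4) = 2.39×10³ K.

T ≈ 2.39×10³ K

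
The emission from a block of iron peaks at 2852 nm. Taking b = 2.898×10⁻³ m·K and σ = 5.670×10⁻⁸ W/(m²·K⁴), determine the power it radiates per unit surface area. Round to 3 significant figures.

Wien's law: T = b/λ_max = 2.898×10⁻³/2.852×10⁻⁶ = 1016.13 K.
Then I = σT⁴ = 5.670×10⁻⁸×(1016.13)⁴ = 6.04×10⁴ W/m².

I ≈ 6.04×10⁴ W/m²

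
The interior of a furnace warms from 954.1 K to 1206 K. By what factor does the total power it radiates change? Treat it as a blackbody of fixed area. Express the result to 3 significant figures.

P ∝ T⁴, so P₂/P₁ = (T₂/T₁)⁴ = (1206/954.1)⁴ = (1.26402)⁴ = 2.55.

P₂/P₁ ≈ 2.55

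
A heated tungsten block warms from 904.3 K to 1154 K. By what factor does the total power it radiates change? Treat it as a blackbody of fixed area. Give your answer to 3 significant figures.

P₂/P₁ ≈ 2.65

P ∝ T⁴, so P₂/P₁ = (T₂/T₁)⁴ = (1154/904.3)⁴ = (1.27613)⁴ = 2.65.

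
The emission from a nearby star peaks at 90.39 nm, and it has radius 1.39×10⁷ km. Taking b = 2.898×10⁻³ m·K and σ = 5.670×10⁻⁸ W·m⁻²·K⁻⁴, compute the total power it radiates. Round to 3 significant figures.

Wien's law: T = b/λ_max = 2.898×10⁻³/9.039×10⁻⁸ = 32061.1 K.
Surface area A = 4πR² = 4π(1.39×10¹⁰ m)² = 2.42795×10²¹ m².
Then P = σAT⁴ = 5.670×10⁻⁸×2.42795×10²¹×(32061.1)⁴ = 1.45×10³² W.

P ≈ 1.45×10³² W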